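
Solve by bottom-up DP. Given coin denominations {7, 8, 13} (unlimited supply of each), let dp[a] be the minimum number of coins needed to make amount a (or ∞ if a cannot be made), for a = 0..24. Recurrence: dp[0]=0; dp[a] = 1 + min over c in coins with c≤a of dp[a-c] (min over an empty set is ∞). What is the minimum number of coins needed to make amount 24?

3

 a  0  1  2  3  4  5  6  7  8  9 10 11 12 13 14 15 16 17 18 19 20 21 22 23 24
dp  0  -  -  -  -  -  -  1  1  -  -  -  -  1  2  2  2  -  -  -  2  2  3  3  3
(- denotes ∞ / unreachable)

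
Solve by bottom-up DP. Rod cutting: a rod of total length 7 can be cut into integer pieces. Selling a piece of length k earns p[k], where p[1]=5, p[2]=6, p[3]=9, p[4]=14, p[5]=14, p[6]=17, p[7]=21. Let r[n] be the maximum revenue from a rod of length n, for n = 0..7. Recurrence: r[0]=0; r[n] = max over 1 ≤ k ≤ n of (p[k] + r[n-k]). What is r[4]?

20

   n    0    1    2    3    4    5    6    7
r[n]    0    5   10   15   20   25   30   35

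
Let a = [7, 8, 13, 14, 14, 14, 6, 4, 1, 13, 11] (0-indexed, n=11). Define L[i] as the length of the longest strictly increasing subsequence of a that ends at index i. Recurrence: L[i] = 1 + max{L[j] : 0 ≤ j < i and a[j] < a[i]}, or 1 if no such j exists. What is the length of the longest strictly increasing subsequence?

4

   i    0    1    2    3    4    5    6    7    8    9   10
a[i]    7    8   13   14   14   14    6    4    1   13   11
L[i]    1    2    3    4    4    4    1    1    1    3    3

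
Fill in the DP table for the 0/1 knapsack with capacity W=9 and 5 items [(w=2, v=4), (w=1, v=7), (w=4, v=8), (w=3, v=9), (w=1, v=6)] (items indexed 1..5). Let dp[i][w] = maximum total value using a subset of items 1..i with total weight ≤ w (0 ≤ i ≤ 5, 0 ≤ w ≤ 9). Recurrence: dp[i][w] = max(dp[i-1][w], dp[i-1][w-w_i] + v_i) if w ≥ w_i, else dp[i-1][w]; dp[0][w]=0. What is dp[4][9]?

24

i\w   0   1   2   3   4   5   6   7   8   9
  0   0   0   0   0   0   0   0   0   0   0
  1   0   0   4   4   4   4   4   4   4   4
  2   0   7   7  11  11  11  11  11  11  11
  3   0   7   7  11  11  15  15  19  19  19
  4   0   7   7  11  16  16  20  20  24  24
  5   0   7  13  13  17  22  22  26  26  30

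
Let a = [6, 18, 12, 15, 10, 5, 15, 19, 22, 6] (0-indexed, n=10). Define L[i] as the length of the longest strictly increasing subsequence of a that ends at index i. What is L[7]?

   i    0    1    2    3    4    5    6    7    8    9
a[i]    6   18   12   15   10    5   15   19   22    6
L[i]    1    2    2    3    2    1    3    4    5    2

4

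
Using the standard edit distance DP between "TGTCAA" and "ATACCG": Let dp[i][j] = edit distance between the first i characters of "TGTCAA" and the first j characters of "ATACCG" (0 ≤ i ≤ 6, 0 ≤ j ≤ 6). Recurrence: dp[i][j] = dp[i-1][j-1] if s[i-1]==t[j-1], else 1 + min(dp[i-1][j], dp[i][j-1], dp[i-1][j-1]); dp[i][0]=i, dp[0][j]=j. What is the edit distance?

5

   ''  A  T  A  C  C  G
''  0  1  2  3  4  5  6
 T  1  1  1  2  3  4  5
 G  2  2  2  2  3  4  4
 T  3  3  2  3  3  4  5
 C  4  4  3  3  3  3  4
 A  5  4  4  3  4  4  4
 A  6  5  5  4  4  5  5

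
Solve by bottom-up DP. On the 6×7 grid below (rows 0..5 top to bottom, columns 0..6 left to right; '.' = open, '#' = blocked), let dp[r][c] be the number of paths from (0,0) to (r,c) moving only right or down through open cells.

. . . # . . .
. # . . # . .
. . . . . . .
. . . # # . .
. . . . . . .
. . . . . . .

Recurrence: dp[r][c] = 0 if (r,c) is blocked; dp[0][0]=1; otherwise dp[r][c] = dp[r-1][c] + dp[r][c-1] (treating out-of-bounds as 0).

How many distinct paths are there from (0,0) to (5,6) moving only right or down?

51

r\c   0   1   2   3   4   5   6
  0   1   1   1   0   0   0   0
  1   1   0   1   1   0   0   0
  2   1   1   2   3   3   3   3
  3   1   2   4   0   0   3   6
  4   1   3   7   7   7  10  16
  5   1   4  11  18  25  35  51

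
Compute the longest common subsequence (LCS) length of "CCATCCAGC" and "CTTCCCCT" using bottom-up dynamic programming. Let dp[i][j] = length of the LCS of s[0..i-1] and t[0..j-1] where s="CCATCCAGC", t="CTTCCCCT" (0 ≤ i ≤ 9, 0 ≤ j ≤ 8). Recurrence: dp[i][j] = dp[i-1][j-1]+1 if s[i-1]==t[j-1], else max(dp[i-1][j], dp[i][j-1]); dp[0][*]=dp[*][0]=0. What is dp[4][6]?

2

   ''  C  T  T  C  C  C  C  T
''  0  0  0  0  0  0  0  0  0
 C  0  1  1  1  1  1  1  1  1
 C  0  1  1  1  2  2  2  2  2
 A  0  1  1  1  2  2  2  2  2
 T  0  1  2  2  2  2  2  2  3
 C  0  1  2  2  3  3  3  3  3
 C  0  1  2  2  3  4  4  4  4
 A  0  1  2  2  3  4  4  4  4
 G  0  1  2  2  3  4  4  4  4
 C  0  1  2  2  3  4  5  5  5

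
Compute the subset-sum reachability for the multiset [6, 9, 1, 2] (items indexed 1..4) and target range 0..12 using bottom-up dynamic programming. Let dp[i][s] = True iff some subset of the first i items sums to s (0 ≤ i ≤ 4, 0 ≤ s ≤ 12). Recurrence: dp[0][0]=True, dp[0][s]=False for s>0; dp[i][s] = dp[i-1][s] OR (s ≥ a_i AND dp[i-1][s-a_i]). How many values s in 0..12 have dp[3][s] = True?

6

i\s   0   1   2   3   4   5   6   7   8   9  10  11  12
  0   T   F   F   F   F   F   F   F   F   F   F   F   F
  1   T   F   F   F   F   F   T   F   F   F   F   F   F
  2   T   F   F   F   F   F   T   F   F   T   F   F   F
  3   T   T   F   F   F   F   T   T   F   T   T   F   F
  4   T   T   T   T   F   F   T   T   T   T   T   T   T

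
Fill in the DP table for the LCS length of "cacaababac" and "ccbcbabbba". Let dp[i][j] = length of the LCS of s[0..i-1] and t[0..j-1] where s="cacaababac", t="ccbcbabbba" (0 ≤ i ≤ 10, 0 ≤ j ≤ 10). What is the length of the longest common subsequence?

   ''  c  c  b  c  b  a  b  b  b  a
''  0  0  0  0  0  0  0  0  0  0  0
 c  0  1  1  1  1  1  1  1  1  1  1
 a  0  1  1  1  1  1  2  2  2  2  2
 c  0  1  2  2  2  2  2  2  2  2  2
 a  0  1  2  2  2  2  3  3  3  3  3
 a  0  1  2  2  2  2  3  3  3  3  4
 b  0  1  2  3  3  3  3  4  4  4  4
 a  0  1  2  3  3  3  4  4  4  4  5
 b  0  1  2  3  3  4  4  5  5  5  5
 a  0  1  2  3  3  4  5  5  5  5  6
 c  0  1  2  3  4  4  5  5  5  5  6

6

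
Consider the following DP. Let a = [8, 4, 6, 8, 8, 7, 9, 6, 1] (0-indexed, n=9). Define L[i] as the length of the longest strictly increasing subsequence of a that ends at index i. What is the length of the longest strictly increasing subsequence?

   i    0    1    2    3    4    5    6    7    8
a[i]    8    4    6    8    8    7    9    6    1
L[i]    1    1    2    3    3    3    4    2    1

4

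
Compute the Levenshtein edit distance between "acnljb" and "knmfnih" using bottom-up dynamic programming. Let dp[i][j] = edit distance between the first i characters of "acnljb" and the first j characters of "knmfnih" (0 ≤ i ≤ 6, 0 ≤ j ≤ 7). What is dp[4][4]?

   ''  k  n  m  f  n  i  h
''  0  1  2  3  4  5  6  7
 a  1  1  2  3  4  5  6  7
 c  2  2  2  3  4  5  6  7
 n  3  3  2  3  4  4  5  6
 l  4  4  3  3  4  5  5  6
 j  5  5  4  4  4  5  6  6
 b  6  6  5  5  5  5  6  7

4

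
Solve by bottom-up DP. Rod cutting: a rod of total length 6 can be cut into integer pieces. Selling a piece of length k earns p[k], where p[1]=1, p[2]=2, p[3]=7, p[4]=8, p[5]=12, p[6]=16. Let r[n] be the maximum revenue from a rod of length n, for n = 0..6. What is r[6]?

16

   n    0    1    2    3    4    5    6
r[n]    0    1    2    7    8   12   16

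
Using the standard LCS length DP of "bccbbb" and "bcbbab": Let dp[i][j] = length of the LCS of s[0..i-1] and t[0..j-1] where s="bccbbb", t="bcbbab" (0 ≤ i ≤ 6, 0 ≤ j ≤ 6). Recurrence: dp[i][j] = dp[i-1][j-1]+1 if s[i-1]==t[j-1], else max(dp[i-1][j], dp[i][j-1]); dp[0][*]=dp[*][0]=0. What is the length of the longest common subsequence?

   ''  b  c  b  b  a  b
''  0  0  0  0  0  0  0
 b  0  1  1  1  1  1  1
 c  0  1  2  2  2  2  2
 c  0  1  2  2  2  2  2
 b  0  1  2  3  3  3  3
 b  0  1  2  3  4  4  4
 b  0  1  2  3  4  4  5

5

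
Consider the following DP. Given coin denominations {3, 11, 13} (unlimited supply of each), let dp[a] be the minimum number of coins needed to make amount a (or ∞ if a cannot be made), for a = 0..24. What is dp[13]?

1

 a  0  1  2  3  4  5  6  7  8  9 10 11 12 13 14 15 16 17 18 19 20 21 22 23 24
dp  0  -  -  1  -  -  2  -  -  3  -  1  4  1  2  5  2  3  6  3  4  7  2  5  2
(- denotes ∞ / unreachable)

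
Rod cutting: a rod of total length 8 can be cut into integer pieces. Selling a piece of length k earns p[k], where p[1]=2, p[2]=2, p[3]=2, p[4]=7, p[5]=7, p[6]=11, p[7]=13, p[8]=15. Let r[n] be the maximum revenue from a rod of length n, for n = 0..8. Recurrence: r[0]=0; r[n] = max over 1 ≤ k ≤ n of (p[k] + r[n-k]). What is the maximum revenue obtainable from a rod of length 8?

16

   n    0    1    2    3    4    5    6    7    8
r[n]    0    2    4    6    8   10   12   14   16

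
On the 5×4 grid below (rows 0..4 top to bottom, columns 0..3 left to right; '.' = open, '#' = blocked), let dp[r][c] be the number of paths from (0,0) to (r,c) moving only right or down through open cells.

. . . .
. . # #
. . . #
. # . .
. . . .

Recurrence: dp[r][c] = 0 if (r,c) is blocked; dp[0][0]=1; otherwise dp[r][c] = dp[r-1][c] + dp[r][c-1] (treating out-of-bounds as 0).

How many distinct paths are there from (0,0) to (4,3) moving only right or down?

r\c   0   1   2   3
  0   1   1   1   1
  1   1   2   0   0
  2   1   3   3   0
  3   1   0   3   3
  4   1   1   4   7

7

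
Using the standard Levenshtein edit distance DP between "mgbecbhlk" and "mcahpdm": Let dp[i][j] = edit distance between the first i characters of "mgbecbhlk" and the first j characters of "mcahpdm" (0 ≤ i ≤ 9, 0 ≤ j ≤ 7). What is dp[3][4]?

3

   ''  m  c  a  h  p  d  m
''  0  1  2  3  4  5  6  7
 m  1  0  1  2  3  4  5  6
 g  2  1  1  2  3  4  5  6
 b  3  2  2  2  3  4  5  6
 e  4  3  3  3  3  4  5  6
 c  5  4  3  4  4  4  5  6
 b  6  5  4  4  5  5  5  6
 h  7  6  5  5  4  5  6  6
 l  8  7  6  6  5  5  6  7
 k  9  8  7  7  6  6  6  7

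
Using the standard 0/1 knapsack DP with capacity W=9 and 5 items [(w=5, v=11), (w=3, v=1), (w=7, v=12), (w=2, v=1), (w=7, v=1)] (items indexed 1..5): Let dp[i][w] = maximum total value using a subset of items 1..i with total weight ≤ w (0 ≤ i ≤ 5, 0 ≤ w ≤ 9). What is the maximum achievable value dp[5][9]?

i\w   0   1   2   3   4   5   6   7   8   9
  0   0   0   0   0   0   0   0   0   0   0
  1   0   0   0   0   0  11  11  11  11  11
  2   0   0   0   1   1  11  11  11  12  12
  3   0   0   0   1   1  11  11  12  12  12
  4   0   0   1   1   1  11  11  12  12  13
  5   0   0   1   1   1  11  11  12  12  13

13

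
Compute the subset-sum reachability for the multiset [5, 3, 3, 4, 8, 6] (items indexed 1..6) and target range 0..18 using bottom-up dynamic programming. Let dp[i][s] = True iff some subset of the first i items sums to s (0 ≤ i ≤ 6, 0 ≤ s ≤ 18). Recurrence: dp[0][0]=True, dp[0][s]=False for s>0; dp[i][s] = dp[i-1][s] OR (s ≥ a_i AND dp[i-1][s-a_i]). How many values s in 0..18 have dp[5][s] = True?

i\s   0   1   2   3   4   5   6   7   8   9  10  11  12  13  14  15  16  17  18
  0   T   F   F   F   F   F   F   F   F   F   F   F   F   F   F   F   F   F   F
  1   T   F   F   F   F   T   F   F   F   F   F   F   F   F   F   F   F   F   F
  2   T   F   F   T   F   T   F   F   T   F   F   F   F   F   F   F   F   F   F
  3   T   F   F   T   F   T   T   F   T   F   F   T   F   F   F   F   F   F   F
  4   T   F   F   T   T   T   T   T   T   T   T   T   T   F   F   T   F   F   F
  5   T   F   F   T   T   T   T   T   T   T   T   T   T   T   T   T   T   T   T
  6   T   F   F   T   T   T   T   T   T   T   T   T   T   T   T   T   T   T   T

17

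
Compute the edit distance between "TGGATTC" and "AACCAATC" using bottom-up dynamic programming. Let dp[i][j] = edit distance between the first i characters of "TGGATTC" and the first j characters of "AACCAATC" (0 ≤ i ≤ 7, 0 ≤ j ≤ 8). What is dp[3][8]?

   ''  A  A  C  C  A  A  T  C
''  0  1  2  3  4  5  6  7  8
 T  1  1  2  3  4  5  6  6  7
 G  2  2  2  3  4  5  6  7  7
 G  3  3  3  3  4  5  6  7  8
 A  4  3  3  4  4  4  5  6  7
 T  5  4  4  4  5  5  5  5  6
 T  6  5  5  5  5  6  6  5  6
 C  7  6  6  5  5  6  7  6  5

8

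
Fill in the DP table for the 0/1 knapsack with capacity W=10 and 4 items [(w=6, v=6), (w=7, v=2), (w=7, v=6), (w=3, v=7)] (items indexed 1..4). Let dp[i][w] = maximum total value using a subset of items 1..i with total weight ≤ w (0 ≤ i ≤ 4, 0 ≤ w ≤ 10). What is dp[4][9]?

13

i\w   0   1   2   3   4   5   6   7   8   9  10
  0   0   0   0   0   0   0   0   0   0   0   0
  1   0   0   0   0   0   0   6   6   6   6   6
  2   0   0   0   0   0   0   6   6   6   6   6
  3   0   0   0   0   0   0   6   6   6   6   6
  4   0   0   0   7   7   7   7   7   7  13  13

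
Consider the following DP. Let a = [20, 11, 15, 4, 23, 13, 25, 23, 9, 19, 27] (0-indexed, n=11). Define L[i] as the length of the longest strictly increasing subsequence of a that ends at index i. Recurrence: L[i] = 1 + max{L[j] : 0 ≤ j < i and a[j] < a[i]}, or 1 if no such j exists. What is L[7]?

   i    0    1    2    3    4    5    6    7    8    9   10
a[i]   20   11   15    4   23   13   25   23    9   19   27
L[i]    1    1    2    1    3    2    4    3    2    3    5

3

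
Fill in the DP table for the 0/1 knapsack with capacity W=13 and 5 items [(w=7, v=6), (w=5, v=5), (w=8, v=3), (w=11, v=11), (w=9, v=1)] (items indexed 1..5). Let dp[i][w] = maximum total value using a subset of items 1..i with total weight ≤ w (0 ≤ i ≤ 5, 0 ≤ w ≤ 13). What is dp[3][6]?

5

i\w   0   1   2   3   4   5   6   7   8   9  10  11  12  13
  0   0   0   0   0   0   0   0   0   0   0   0   0   0   0
  1   0   0   0   0   0   0   0   6   6   6   6   6   6   6
  2   0   0   0   0   0   5   5   6   6   6   6   6  11  11
  3   0   0   0   0   0   5   5   6   6   6   6   6  11  11
  4   0   0   0   0   0   5   5   6   6   6   6  11  11  11
  5   0   0   0   0   0   5   5   6   6   6   6  11  11  11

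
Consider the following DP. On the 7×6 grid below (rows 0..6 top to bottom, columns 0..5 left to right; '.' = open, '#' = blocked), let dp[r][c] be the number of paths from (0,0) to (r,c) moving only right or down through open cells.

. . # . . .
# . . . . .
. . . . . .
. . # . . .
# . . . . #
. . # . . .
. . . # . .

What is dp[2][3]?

r\c   0   1   2   3   4   5
  0   1   1   0   0   0   0
  1   0   1   1   1   1   1
  2   0   1   2   3   4   5
  3   0   1   0   3   7  12
  4   0   1   1   4  11   0
  5   0   1   0   4  15  15
  6   0   1   1   0  15  30

3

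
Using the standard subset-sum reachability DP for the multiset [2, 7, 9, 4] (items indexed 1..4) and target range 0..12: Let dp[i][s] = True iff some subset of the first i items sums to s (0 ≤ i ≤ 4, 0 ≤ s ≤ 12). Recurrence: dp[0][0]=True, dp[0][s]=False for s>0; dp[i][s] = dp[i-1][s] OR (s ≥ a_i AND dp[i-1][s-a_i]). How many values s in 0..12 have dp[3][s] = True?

i\s   0   1   2   3   4   5   6   7   8   9  10  11  12
  0   T   F   F   F   F   F   F   F   F   F   F   F   F
  1   T   F   T   F   F   F   F   F   F   F   F   F   F
  2   T   F   T   F   F   F   F   T   F   T   F   F   F
  3   T   F   T   F   F   F   F   T   F   T   F   T   F
  4   T   F   T   F   T   F   T   T   F   T   F   T   F

5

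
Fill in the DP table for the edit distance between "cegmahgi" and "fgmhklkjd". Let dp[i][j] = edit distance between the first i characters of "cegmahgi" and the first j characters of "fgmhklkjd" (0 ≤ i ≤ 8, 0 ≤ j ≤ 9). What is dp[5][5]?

   ''  f  g  m  h  k  l  k  j  d
''  0  1  2  3  4  5  6  7  8  9
 c  1  1  2  3  4  5  6  7  8  9
 e  2  2  2  3  4  5  6  7  8  9
 g  3  3  2  3  4  5  6  7  8  9
 m  4  4  3  2  3  4  5  6  7  8
 a  5  5  4  3  3  4  5  6  7  8
 h  6  6  5  4  3  4  5  6  7  8
 g  7  7  6  5  4  4  5  6  7  8
 i  8  8  7  6  5  5  5  6  7  8

4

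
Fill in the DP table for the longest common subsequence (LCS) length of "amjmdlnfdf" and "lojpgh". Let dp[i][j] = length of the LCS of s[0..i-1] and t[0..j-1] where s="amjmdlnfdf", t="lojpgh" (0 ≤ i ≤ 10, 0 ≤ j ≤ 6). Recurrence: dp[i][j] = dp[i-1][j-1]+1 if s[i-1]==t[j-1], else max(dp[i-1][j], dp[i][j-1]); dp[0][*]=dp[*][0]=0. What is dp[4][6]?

1

   ''  l  o  j  p  g  h
''  0  0  0  0  0  0  0
 a  0  0  0  0  0  0  0
 m  0  0  0  0  0  0  0
 j  0  0  0  1  1  1  1
 m  0  0  0  1  1  1  1
 d  0  0  0  1  1  1  1
 l  0  1  1  1  1  1  1
 n  0  1  1  1  1  1  1
 f  0  1  1  1  1  1  1
 d  0  1  1  1  1  1  1
 f  0  1  1  1  1  1  1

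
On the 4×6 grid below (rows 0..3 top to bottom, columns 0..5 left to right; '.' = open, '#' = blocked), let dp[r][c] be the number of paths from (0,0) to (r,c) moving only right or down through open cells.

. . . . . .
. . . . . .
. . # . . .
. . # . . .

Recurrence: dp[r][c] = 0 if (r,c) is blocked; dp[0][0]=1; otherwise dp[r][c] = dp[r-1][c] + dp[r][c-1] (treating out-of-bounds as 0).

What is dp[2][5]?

r\c   0   1   2   3   4   5
  0   1   1   1   1   1   1
  1   1   2   3   4   5   6
  2   1   3   0   4   9  15
  3   1   4   0   4  13  28

15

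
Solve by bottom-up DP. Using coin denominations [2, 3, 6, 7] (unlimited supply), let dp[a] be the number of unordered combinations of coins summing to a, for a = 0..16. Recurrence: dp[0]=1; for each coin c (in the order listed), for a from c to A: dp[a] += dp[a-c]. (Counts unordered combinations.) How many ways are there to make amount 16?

10

after  coin     0     1     2     3     4     5     6     7     8     9    10    11    12    13    14    15    16
          2     1     0     1     0     1     0     1     0     1     0     1     0     1     0     1     0     1
          3     1     0     1     1     1     1     2     1     2     2     2     2     3     2     3     3     3
          6     1     0     1     1     1     1     3     1     3     3     3     3     6     3     6     6     6
          7     1     0     1     1     1     1     3     2     3     4     4     4     7     6     8     9    10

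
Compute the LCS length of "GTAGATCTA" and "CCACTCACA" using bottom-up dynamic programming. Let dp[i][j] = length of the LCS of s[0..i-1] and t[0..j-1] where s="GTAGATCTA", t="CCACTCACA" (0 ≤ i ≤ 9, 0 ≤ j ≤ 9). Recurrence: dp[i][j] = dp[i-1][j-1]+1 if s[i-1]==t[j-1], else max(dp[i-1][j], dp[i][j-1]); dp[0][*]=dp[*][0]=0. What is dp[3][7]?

2

   ''  C  C  A  C  T  C  A  C  A
''  0  0  0  0  0  0  0  0  0  0
 G  0  0  0  0  0  0  0  0  0  0
 T  0  0  0  0  0  1  1  1  1  1
 A  0  0  0  1  1  1  1  2  2  2
 G  0  0  0  1  1  1  1  2  2  2
 A  0  0  0  1  1  1  1  2  2  3
 T  0  0  0  1  1  2  2  2  2  3
 C  0  1  1  1  2  2  3  3  3  3
 T  0  1  1  1  2  3  3  3  3  3
 A  0  1  1  2  2  3  3  4  4  4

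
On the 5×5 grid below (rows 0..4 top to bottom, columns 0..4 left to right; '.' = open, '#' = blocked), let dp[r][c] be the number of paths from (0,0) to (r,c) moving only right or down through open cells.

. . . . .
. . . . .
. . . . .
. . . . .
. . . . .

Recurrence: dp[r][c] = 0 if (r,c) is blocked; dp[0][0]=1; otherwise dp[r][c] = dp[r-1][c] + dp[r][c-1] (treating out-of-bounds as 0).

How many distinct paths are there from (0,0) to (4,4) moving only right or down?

70

r\c   0   1   2   3   4
  0   1   1   1   1   1
  1   1   2   3   4   5
  2   1   3   6  10  15
  3   1   4  10  20  35
  4   1   5  15  35  70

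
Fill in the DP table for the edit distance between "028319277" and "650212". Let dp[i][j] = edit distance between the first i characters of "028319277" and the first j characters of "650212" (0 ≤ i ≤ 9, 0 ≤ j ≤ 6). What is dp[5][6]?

5

   ''  6  5  0  2  1  2
''  0  1  2  3  4  5  6
 0  1  1  2  2  3  4  5
 2  2  2  2  3  2  3  4
 8  3  3  3  3  3  3  4
 3  4  4  4  4  4  4  4
 1  5  5  5  5  5  4  5
 9  6  6  6  6  6  5  5
 2  7  7  7  7  6  6  5
 7  8  8  8  8  7  7  6
 7  9  9  9  9  8  8  7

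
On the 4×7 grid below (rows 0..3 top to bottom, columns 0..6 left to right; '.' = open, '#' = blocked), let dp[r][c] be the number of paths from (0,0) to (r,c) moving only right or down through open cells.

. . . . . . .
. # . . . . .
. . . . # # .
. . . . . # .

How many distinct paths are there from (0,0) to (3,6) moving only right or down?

r\c   0   1   2   3   4   5   6
  0   1   1   1   1   1   1   1
  1   1   0   1   2   3   4   5
  2   1   1   2   4   0   0   5
  3   1   2   4   8   8   0   5

5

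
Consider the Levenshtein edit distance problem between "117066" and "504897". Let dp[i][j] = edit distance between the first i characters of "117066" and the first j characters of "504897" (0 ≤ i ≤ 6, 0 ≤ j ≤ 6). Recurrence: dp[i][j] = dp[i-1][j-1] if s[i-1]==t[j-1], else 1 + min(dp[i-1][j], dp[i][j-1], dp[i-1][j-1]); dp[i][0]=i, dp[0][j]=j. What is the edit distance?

   ''  5  0  4  8  9  7
''  0  1  2  3  4  5  6
 1  1  1  2  3  4  5  6
 1  2  2  2  3  4  5  6
 7  3  3  3  3  4  5  5
 0  4  4  3  4  4  5  6
 6  5  5  4  4  5  5  6
 6  6  6  5  5  5  6  6

6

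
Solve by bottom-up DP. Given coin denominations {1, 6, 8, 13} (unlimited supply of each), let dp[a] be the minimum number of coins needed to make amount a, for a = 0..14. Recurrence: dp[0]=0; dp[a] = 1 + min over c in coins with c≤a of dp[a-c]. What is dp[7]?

2

 a  0  1  2  3  4  5  6  7  8  9 10 11 12 13 14
dp  0  1  2  3  4  5  1  2  1  2  3  4  2  1  2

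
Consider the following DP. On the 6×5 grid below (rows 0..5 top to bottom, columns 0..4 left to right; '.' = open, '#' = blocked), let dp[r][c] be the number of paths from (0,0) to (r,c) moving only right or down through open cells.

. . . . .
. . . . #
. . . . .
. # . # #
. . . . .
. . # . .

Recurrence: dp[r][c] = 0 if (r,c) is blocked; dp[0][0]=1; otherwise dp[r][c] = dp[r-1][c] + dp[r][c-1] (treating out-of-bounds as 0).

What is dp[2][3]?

r\c   0   1   2   3   4
  0   1   1   1   1   1
  1   1   2   3   4   0
  2   1   3   6  10  10
  3   1   0   6   0   0
  4   1   1   7   7   7
  5   1   2   0   7  14

10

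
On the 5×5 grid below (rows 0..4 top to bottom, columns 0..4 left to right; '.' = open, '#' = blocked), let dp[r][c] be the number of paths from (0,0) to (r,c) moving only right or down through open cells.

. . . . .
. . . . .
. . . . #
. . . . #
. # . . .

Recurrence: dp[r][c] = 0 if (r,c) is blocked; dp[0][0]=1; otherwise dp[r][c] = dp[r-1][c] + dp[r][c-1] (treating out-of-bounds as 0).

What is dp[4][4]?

30

r\c   0   1   2   3   4
  0   1   1   1   1   1
  1   1   2   3   4   5
  2   1   3   6  10   0
  3   1   4  10  20   0
  4   1   0  10  30  30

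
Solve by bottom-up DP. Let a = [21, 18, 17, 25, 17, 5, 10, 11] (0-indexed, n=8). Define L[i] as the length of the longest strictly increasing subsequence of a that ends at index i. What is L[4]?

1

   i    0    1    2    3    4    5    6    7
a[i]   21   18   17   25   17    5   10   11
L[i]    1    1    1    2    1    1    2    3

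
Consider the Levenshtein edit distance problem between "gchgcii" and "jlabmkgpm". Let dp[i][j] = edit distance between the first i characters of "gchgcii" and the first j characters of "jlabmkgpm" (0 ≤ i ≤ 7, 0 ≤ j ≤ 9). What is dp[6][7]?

   ''  j  l  a  b  m  k  g  p  m
''  0  1  2  3  4  5  6  7  8  9
 g  1  1  2  3  4  5  6  6  7  8
 c  2  2  2  3  4  5  6  7  7  8
 h  3  3  3  3  4  5  6  7  8  8
 g  4  4  4  4  4  5  6  6  7  8
 c  5  5  5  5  5  5  6  7  7  8
 i  6  6  6  6  6  6  6  7  8  8
 i  7  7  7  7  7  7  7  7  8  9

7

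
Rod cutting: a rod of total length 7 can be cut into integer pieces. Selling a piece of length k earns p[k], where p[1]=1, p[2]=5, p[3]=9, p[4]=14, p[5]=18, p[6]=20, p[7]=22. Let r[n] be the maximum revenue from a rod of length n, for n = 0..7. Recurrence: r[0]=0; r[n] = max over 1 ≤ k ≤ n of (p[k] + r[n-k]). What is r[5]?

   n    0    1    2    3    4    5    6    7
r[n]    0    1    5    9   14   18   20   23

18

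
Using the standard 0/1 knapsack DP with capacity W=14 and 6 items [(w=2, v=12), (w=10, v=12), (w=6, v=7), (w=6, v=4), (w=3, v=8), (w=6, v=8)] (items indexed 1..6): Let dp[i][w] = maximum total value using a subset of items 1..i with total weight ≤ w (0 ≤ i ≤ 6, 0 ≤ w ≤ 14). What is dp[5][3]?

12

i\w   0   1   2   3   4   5   6   7   8   9  10  11  12  13  14
  0   0   0   0   0   0   0   0   0   0   0   0   0   0   0   0
  1   0   0  12  12  12  12  12  12  12  12  12  12  12  12  12
  2   0   0  12  12  12  12  12  12  12  12  12  12  24  24  24
  3   0   0  12  12  12  12  12  12  19  19  19  19  24  24  24
  4   0   0  12  12  12  12  12  12  19  19  19  19  24  24  24
  5   0   0  12  12  12  20  20  20  20  20  20  27  27  27  27
  6   0   0  12  12  12  20  20  20  20  20  20  28  28  28  28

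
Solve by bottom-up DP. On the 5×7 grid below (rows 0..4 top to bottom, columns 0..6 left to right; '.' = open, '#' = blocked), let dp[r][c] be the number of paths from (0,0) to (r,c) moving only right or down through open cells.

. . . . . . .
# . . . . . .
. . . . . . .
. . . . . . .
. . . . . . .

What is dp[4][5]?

r\c   0   1   2   3   4   5   6
  0   1   1   1   1   1   1   1
  1   0   1   2   3   4   5   6
  2   0   1   3   6  10  15  21
  3   0   1   4  10  20  35  56
  4   0   1   5  15  35  70 126

70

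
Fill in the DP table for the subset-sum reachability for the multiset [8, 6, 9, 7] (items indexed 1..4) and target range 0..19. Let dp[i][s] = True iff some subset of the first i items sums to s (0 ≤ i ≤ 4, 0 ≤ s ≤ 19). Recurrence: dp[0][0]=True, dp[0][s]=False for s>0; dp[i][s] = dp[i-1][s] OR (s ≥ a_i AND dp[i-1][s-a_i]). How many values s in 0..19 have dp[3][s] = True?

7

i\s   0   1   2   3   4   5   6   7   8   9  10  11  12  13  14  15  16  17  18  19
  0   T   F   F   F   F   F   F   F   F   F   F   F   F   F   F   F   F   F   F   F
  1   T   F   F   F   F   F   F   F   T   F   F   F   F   F   F   F   F   F   F   F
  2   T   F   F   F   F   F   T   F   T   F   F   F   F   F   T   F   F   F   F   F
  3   T   F   F   F   F   F   T   F   T   T   F   F   F   F   T   T   F   T   F   F
  4   T   F   F   F   F   F   T   T   T   T   F   F   F   T   T   T   T   T   F   F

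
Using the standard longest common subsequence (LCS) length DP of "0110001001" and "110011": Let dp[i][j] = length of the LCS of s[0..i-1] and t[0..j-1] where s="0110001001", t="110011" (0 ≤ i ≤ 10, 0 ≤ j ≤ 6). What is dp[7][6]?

   ''  1  1  0  0  1  1
''  0  0  0  0  0  0  0
 0  0  0  0  1  1  1  1
 1  0  1  1  1  1  2  2
 1  0  1  2  2  2  2  3
 0  0  1  2  3  3  3  3
 0  0  1  2  3  4  4  4
 0  0  1  2  3  4  4  4
 1  0  1  2  3  4  5  5
 0  0  1  2  3  4  5  5
 0  0  1  2  3  4  5  5
 1  0  1  2  3  4  5  6

5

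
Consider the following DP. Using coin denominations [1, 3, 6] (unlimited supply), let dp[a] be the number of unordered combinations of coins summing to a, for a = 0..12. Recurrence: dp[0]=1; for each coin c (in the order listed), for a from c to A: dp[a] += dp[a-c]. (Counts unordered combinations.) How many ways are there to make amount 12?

after  coin     0     1     2     3     4     5     6     7     8     9    10    11    12
          1     1     1     1     1     1     1     1     1     1     1     1     1     1
          3     1     1     1     2     2     2     3     3     3     4     4     4     5
          6     1     1     1     2     2     2     4     4     4     6     6     6     9

9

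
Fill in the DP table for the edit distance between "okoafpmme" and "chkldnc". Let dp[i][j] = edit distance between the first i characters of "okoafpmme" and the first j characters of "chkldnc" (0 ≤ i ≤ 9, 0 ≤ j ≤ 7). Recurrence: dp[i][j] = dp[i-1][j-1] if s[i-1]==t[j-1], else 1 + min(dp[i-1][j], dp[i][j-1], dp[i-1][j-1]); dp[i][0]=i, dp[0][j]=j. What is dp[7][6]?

7

   ''  c  h  k  l  d  n  c
''  0  1  2  3  4  5  6  7
 o  1  1  2  3  4  5  6  7
 k  2  2  2  2  3  4  5  6
 o  3  3  3  3  3  4  5  6
 a  4  4  4  4  4  4  5  6
 f  5  5  5  5  5  5  5  6
 p  6  6  6  6  6  6  6  6
 m  7  7  7  7  7  7  7  7
 m  8  8  8  8  8  8  8  8
 e  9  9  9  9  9  9  9  9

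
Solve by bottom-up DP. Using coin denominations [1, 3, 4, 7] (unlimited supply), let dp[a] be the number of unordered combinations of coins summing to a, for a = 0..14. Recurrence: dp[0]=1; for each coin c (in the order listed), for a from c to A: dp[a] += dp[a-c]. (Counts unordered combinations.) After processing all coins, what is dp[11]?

12

after  coin     0     1     2     3     4     5     6     7     8     9    10    11    12    13    14
          1     1     1     1     1     1     1     1     1     1     1     1     1     1     1     1
          3     1     1     1     2     2     2     3     3     3     4     4     4     5     5     5
          4     1     1     1     2     3     3     4     5     6     7     8     9    11    12    13
          7     1     1     1     2     3     3     4     6     7     8    10    12    14    16    19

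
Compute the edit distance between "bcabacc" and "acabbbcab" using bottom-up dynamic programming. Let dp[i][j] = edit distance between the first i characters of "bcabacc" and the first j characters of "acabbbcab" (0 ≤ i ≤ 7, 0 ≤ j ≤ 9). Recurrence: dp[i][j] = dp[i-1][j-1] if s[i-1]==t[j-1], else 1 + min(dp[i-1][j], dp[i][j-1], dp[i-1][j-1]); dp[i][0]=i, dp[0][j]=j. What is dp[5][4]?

   ''  a  c  a  b  b  b  c  a  b
''  0  1  2  3  4  5  6  7  8  9
 b  1  1  2  3  3  4  5  6  7  8
 c  2  2  1  2  3  4  5  5  6  7
 a  3  2  2  1  2  3  4  5  5  6
 b  4  3  3  2  1  2  3  4  5  5
 a  5  4  4  3  2  2  3  4  4  5
 c  6  5  4  4  3  3  3  3  4  5
 c  7  6  5  5  4  4  4  3  4  5

2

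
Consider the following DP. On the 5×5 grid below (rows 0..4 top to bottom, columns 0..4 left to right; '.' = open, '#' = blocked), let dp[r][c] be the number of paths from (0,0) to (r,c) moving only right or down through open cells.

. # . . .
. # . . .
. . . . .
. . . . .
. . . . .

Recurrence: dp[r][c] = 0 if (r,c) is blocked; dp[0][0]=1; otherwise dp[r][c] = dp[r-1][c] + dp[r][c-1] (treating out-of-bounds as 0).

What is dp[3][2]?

r\c   0   1   2   3   4
  0   1   0   0   0   0
  1   1   0   0   0   0
  2   1   1   1   1   1
  3   1   2   3   4   5
  4   1   3   6  10  15

3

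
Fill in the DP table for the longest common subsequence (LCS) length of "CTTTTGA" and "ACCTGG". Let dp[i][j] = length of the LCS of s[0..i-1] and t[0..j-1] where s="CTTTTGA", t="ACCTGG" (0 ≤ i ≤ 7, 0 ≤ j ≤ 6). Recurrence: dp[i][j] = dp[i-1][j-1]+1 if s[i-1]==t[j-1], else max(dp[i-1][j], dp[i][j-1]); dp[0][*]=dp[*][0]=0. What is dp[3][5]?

   ''  A  C  C  T  G  G
''  0  0  0  0  0  0  0
 C  0  0  1  1  1  1  1
 T  0  0  1  1  2  2  2
 T  0  0  1  1  2  2  2
 T  0  0  1  1  2  2  2
 T  0  0  1  1  2  2  2
 G  0  0  1  1  2  3  3
 A  0  1  1  1  2  3  3

2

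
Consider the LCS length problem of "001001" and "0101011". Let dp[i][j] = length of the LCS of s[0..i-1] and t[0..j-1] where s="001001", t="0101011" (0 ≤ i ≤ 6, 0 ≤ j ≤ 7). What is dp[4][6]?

4

   ''  0  1  0  1  0  1  1
''  0  0  0  0  0  0  0  0
 0  0  1  1  1  1  1  1  1
 0  0  1  1  2  2  2  2  2
 1  0  1  2  2  3  3  3  3
 0  0  1  2  3  3  4  4  4
 0  0  1  2  3  3  4  4  4
 1  0  1  2  3  4  4  5  5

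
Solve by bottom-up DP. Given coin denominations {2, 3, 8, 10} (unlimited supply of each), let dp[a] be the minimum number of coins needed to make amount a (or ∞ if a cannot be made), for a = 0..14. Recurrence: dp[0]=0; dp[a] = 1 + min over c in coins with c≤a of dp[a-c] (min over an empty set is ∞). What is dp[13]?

2

 a  0  1  2  3  4  5  6  7  8  9 10 11 12 13 14
dp  0  -  1  1  2  2  2  3  1  3  1  2  2  2  3
(- denotes ∞ / unreachable)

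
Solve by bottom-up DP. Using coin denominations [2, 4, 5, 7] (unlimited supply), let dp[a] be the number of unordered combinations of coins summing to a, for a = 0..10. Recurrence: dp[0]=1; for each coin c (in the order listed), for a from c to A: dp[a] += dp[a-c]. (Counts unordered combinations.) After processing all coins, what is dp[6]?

after  coin     0     1     2     3     4     5     6     7     8     9    10
          2     1     0     1     0     1     0     1     0     1     0     1
          4     1     0     1     0     2     0     2     0     3     0     3
          5     1     0     1     0     2     1     2     1     3     2     4
          7     1     0     1     0     2     1     2     2     3     3     4

2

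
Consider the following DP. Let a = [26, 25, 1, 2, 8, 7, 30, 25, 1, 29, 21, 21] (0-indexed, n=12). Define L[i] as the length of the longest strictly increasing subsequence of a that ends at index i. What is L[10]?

4

   i    0    1    2    3    4    5    6    7    8    9   10   11
a[i]   26   25    1    2    8    7   30   25    1   29   21   21
L[i]    1    1    1    2    3    3    4    4    1    5    4    4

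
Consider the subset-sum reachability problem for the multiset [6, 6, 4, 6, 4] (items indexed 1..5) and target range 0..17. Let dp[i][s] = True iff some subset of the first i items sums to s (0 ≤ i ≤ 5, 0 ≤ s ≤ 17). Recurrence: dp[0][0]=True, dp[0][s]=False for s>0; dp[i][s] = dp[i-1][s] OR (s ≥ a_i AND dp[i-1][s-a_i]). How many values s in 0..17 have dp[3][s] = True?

6

i\s   0   1   2   3   4   5   6   7   8   9  10  11  12  13  14  15  16  17
  0   T   F   F   F   F   F   F   F   F   F   F   F   F   F   F   F   F   F
  1   T   F   F   F   F   F   T   F   F   F   F   F   F   F   F   F   F   F
  2   T   F   F   F   F   F   T   F   F   F   F   F   T   F   F   F   F   F
  3   T   F   F   F   T   F   T   F   F   F   T   F   T   F   F   F   T   F
  4   T   F   F   F   T   F   T   F   F   F   T   F   T   F   F   F   T   F
  5   T   F   F   F   T   F   T   F   T   F   T   F   T   F   T   F   T   F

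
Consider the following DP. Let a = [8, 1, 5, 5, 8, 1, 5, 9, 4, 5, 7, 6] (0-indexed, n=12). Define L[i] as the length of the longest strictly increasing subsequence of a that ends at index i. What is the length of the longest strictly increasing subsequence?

   i    0    1    2    3    4    5    6    7    8    9   10   11
a[i]    8    1    5    5    8    1    5    9    4    5    7    6
L[i]    1    1    2    2    3    1    2    4    2    3    4    4

4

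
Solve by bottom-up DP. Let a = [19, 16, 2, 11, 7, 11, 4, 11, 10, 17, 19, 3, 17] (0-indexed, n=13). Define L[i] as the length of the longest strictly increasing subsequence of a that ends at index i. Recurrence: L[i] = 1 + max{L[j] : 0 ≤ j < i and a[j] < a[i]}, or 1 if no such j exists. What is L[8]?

   i    0    1    2    3    4    5    6    7    8    9   10   11   12
a[i]   19   16    2   11    7   11    4   11   10   17   19    3   17
L[i]    1    1    1    2    2    3    2    3    3    4    5    2    4

3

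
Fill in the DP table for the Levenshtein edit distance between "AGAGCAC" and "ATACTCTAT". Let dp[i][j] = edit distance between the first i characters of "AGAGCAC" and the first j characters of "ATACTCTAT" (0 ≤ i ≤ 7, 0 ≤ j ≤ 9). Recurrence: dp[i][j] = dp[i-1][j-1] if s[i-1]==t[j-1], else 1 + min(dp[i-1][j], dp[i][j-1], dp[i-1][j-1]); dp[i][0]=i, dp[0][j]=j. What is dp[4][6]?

   ''  A  T  A  C  T  C  T  A  T
''  0  1  2  3  4  5  6  7  8  9
 A  1  0  1  2  3  4  5  6  7  8
 G  2  1  1  2  3  4  5  6  7  8
 A  3  2  2  1  2  3  4  5  6  7
 G  4  3  3  2  2  3  4  5  6  7
 C  5  4  4  3  2  3  3  4  5  6
 A  6  5  5  4  3  3  4  4  4  5
 C  7  6  6  5  4  4  3  4  5  5

4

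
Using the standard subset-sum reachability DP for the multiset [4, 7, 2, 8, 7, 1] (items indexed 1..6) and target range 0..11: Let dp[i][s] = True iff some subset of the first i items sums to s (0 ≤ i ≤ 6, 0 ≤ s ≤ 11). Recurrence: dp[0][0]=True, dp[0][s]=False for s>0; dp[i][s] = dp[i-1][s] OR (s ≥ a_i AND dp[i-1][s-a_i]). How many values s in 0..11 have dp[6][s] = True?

12

i\s   0   1   2   3   4   5   6   7   8   9  10  11
  0   T   F   F   F   F   F   F   F   F   F   F   F
  1   T   F   F   F   T   F   F   F   F   F   F   F
  2   T   F   F   F   T   F   F   T   F   F   F   T
  3   T   F   T   F   T   F   T   T   F   T   F   T
  4   T   F   T   F   T   F   T   T   T   T   T   T
  5   T   F   T   F   T   F   T   T   T   T   T   T
  6   T   T   T   T   T   T   T   T   T   T   T   T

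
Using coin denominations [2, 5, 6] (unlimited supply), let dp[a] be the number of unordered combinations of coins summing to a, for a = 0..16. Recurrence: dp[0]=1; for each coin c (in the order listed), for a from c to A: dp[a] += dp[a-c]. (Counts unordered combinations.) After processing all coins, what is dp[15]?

after  coin     0     1     2     3     4     5     6     7     8     9    10    11    12    13    14    15    16
          2     1     0     1     0     1     0     1     0     1     0     1     0     1     0     1     0     1
          5     1     0     1     0     1     1     1     1     1     1     2     1     2     1     2     2     2
          6     1     0     1     0     1     1     2     1     2     1     3     2     4     2     4     3     5

3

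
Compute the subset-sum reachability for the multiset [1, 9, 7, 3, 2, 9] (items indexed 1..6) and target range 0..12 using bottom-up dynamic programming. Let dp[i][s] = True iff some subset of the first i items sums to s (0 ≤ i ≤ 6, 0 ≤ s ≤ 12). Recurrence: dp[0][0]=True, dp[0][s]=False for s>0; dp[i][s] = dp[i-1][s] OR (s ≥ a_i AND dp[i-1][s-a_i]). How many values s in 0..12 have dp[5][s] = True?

13

i\s   0   1   2   3   4   5   6   7   8   9  10  11  12
  0   T   F   F   F   F   F   F   F   F   F   F   F   F
  1   T   T   F   F   F   F   F   F   F   F   F   F   F
  2   T   T   F   F   F   F   F   F   F   T   T   F   F
  3   T   T   F   F   F   F   F   T   T   T   T   F   F
  4   T   T   F   T   T   F   F   T   T   T   T   T   T
  5   T   T   T   T   T   T   T   T   T   T   T   T   T
  6   T   T   T   T   T   T   T   T   T   T   T   T   T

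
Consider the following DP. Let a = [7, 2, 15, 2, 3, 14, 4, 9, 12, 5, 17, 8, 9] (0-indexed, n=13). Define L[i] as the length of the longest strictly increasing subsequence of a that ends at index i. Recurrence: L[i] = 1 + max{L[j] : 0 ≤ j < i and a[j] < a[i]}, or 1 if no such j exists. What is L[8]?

   i    0    1    2    3    4    5    6    7    8    9   10   11   12
a[i]    7    2   15    2    3   14    4    9   12    5   17    8    9
L[i]    1    1    2    1    2    3    3    4    5    4    6    5    6

5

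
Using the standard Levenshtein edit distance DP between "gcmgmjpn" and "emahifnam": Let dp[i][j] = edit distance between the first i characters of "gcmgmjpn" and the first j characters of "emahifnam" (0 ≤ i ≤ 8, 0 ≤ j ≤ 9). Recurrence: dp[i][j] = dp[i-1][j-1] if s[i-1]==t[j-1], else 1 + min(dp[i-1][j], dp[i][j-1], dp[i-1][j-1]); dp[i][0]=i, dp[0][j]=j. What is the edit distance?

8

   ''  e  m  a  h  i  f  n  a  m
''  0  1  2  3  4  5  6  7  8  9
 g  1  1  2  3  4  5  6  7  8  9
 c  2  2  2  3  4  5  6  7  8  9
 m  3  3  2  3  4  5  6  7  8  8
 g  4  4  3  3  4  5  6  7  8  9
 m  5  5  4  4  4  5  6  7  8  8
 j  6  6  5  5  5  5  6  7  8  9
 p  7  7  6  6  6  6  6  7  8  9
 n  8  8  7  7  7  7  7  6  7  8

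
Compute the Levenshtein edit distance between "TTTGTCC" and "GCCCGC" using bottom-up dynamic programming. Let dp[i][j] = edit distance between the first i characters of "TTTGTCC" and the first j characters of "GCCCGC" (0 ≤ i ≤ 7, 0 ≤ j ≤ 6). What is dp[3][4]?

4

   ''  G  C  C  C  G  C
''  0  1  2  3  4  5  6
 T  1  1  2  3  4  5  6
 T  2  2  2  3  4  5  6
 T  3  3  3  3  4  5  6
 G  4  3  4  4  4  4  5
 T  5  4  4  5  5  5  5
 C  6  5  4  4  5  6  5
 C  7  6  5  4  4  5  6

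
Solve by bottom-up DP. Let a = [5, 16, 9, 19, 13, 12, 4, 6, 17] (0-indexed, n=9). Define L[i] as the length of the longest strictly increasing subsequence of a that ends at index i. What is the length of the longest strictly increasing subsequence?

   i    0    1    2    3    4    5    6    7    8
a[i]    5   16    9   19   13   12    4    6   17
L[i]    1    2    2    3    3    3    1    2    4

4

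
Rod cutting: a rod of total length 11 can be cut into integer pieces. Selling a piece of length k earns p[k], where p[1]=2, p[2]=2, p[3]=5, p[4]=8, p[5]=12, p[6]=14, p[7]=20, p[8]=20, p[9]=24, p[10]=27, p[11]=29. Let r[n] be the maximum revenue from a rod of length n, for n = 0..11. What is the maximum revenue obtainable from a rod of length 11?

29

   n    0    1    2    3    4    5    6    7    8    9   10   11
r[n]    0    2    4    6    8   12   14   20   22   24   27   29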